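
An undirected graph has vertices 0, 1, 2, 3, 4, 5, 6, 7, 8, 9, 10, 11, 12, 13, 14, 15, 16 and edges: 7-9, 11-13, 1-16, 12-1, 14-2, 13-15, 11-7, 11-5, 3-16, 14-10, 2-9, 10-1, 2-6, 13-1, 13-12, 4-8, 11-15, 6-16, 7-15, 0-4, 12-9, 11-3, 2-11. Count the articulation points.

Removing 4 increases the component count from 2 to 3, so 4 is a cut vertex.
Removing 11 increases the component count from 2 to 3, so 11 is a cut vertex.
By contrast removing 15 leaves 2 components; it is not a cut vertex. No other vertex is a cut vertex either.

2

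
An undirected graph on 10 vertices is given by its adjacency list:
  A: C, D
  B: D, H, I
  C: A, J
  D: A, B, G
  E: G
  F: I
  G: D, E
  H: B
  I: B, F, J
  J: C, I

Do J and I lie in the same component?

Yes

From J we can reach A, B, C, D, E, F, G, H, I, J, which includes I.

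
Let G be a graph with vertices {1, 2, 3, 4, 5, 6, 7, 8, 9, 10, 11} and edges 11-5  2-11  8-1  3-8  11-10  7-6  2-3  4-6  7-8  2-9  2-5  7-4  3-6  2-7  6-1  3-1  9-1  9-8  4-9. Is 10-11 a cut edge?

Removing 10-11 leaves no path between 10 and 11: the component count goes from 1 to 2. So it is a bridge.

Yes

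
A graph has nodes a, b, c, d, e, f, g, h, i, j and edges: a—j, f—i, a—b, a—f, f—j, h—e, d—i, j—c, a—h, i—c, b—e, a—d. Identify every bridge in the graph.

none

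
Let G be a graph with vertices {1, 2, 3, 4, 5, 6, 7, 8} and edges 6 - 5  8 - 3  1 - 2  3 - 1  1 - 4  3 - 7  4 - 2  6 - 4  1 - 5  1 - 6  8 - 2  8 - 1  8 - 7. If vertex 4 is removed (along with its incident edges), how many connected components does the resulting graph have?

1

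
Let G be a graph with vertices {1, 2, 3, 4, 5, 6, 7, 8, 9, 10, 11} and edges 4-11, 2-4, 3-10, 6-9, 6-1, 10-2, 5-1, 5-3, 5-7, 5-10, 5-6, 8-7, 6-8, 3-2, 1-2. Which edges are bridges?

11-4, 2-4, 6-9

The edges on the cycle 5-6-8-7-5 are not bridges since each lies on that cycle.
But removing 9-6 disconnects 9 from 6; removing 2-4 disconnects 2 from 4; removing 11-4 disconnects 11 from 4 — these are bridges.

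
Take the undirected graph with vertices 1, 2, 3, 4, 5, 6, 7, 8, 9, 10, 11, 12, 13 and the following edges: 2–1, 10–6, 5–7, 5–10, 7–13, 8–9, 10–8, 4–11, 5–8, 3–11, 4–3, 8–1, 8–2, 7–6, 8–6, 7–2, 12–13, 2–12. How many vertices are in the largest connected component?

10

Starting from 3 we can reach 3, 4, 11. That is one component of size 3.
Starting from 1 we can reach 1, 2, 5, 6, 7, 8, 9, 10, 12, 13. That is one component of size 10.
The largest has 10 vertices.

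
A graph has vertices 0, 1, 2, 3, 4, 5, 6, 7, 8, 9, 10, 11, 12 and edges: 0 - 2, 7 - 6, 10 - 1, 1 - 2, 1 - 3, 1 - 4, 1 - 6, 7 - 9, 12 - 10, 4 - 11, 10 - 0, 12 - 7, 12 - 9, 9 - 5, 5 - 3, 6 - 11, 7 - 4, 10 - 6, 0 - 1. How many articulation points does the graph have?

Removing 3, for instance, still leaves 2 components. No single vertex removal increases the component count — the graph has no articulation points.

0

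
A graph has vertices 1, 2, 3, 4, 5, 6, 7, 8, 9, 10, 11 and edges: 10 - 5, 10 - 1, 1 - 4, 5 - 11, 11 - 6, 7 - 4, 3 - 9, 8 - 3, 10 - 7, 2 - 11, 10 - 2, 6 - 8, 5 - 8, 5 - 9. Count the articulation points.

1

Removing 10 increases the component count from 1 to 2, so 10 is a cut vertex.
By contrast removing 11 leaves 1 component; it is not a cut vertex. No other vertex is a cut vertex either.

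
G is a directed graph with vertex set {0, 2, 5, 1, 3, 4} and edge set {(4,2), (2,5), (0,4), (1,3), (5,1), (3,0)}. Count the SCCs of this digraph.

1

{0, 1, 2, 3, 4, 5} are all mutually reachable — one SCC of size 6.
That gives 1 strongly connected component.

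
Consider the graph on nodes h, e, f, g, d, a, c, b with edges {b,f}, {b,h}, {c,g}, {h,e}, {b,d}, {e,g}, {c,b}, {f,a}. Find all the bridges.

a-f, b-d, b-f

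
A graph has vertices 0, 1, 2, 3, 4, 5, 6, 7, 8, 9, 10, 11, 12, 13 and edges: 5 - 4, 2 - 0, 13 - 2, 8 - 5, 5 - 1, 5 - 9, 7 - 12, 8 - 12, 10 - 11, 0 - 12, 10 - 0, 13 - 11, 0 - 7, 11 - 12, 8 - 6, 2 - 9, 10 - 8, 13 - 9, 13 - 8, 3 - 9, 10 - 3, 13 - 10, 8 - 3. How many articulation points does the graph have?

2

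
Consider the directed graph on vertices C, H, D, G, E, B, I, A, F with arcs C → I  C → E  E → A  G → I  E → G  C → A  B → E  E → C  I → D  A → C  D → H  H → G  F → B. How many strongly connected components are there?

{D, G, H, I} are all mutually reachable — one SCC of size 4.
{A, C, E} are all mutually reachable — one SCC of size 3.
{B} is an SCC by itself.
{F} is an SCC by itself.
That gives 4 strongly connected components.

4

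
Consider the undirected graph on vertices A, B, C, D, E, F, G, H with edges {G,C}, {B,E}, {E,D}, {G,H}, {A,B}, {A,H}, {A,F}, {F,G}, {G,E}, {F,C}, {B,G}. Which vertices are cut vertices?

E

Removing E increases the component count from 1 to 2, so E is a cut vertex.
By contrast removing D leaves 1 component; it is not a cut vertex. No other vertex is a cut vertex either.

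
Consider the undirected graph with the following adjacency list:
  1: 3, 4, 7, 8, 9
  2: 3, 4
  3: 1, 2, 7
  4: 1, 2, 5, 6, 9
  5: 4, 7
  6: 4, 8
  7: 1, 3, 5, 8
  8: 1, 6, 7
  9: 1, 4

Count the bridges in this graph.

0

The edges on the cycle 4-9-1-4 are not bridges since each lies on that cycle.
Every edge lies on some cycle, so there are no bridges.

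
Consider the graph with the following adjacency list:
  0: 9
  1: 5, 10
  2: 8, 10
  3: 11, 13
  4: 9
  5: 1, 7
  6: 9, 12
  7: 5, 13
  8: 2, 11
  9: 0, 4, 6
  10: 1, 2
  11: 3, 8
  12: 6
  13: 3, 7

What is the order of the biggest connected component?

9

Starting from 0 we can reach 0, 4, 6, 9, 12. That is one component of size 5.
Starting from 1 we can reach 1, 2, 3, 5, 7, 8, 10, 11, 13. That is one component of size 9.
The largest has 9 vertices.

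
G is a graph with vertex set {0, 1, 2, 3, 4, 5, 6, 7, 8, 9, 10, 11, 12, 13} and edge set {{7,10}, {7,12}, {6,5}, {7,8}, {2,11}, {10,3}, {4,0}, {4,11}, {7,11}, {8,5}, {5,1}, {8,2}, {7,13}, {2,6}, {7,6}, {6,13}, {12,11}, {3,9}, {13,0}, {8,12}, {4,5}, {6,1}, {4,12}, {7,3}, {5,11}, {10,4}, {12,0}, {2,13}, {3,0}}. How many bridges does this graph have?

1

The edges on the cycle 7-8-2-6-13-0-12-7 are not bridges since each lies on that cycle.
But removing 9—3 disconnects 9 from 3 — this is a bridge.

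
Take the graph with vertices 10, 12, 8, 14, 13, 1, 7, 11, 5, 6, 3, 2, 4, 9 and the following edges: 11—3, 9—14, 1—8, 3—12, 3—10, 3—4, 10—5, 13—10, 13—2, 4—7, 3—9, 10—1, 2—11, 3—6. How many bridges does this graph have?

9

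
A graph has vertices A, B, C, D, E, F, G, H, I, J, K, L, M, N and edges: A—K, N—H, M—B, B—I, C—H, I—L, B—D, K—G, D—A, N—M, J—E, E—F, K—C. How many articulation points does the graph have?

4

Removing B increases the component count from 2 to 3, so B is a cut vertex.
Removing E increases the component count from 2 to 3, so E is a cut vertex.
Removing I increases the component count from 2 to 3, so I is a cut vertex.
Likewise K is a cut vertex.
By contrast removing M leaves 2 components; it is not a cut vertex. No other vertex is a cut vertex either.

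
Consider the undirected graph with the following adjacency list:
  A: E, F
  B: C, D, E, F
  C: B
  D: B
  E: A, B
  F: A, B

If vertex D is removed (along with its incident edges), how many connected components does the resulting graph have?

With D gone, the remaining components are: {A, B, C, E, F}.
That is 1 component.

1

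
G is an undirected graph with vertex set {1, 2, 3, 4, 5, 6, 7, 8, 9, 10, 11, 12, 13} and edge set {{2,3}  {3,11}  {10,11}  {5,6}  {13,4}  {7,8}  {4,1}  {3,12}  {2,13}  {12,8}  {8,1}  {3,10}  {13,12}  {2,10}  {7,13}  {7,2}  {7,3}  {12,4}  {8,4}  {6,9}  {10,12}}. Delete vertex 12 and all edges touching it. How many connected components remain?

With 12 gone, the remaining components are: {5, 6, 9}; {1, 2, 3, 4, 7, 8, 10, 11, 13}.
That is 2 components.

2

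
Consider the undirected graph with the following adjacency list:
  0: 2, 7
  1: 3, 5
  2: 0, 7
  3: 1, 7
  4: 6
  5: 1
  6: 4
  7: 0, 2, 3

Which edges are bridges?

The edges on the cycle 0-2-7-0 are not bridges since each lies on that cycle.
But removing 3-1 disconnects 3 from 1; removing 6-4 disconnects 6 from 4; removing 7-3 disconnects 7 from 3; removing 1-5 disconnects 1 from 5 — these are bridges.

1-3, 1-5, 3-7, 4-6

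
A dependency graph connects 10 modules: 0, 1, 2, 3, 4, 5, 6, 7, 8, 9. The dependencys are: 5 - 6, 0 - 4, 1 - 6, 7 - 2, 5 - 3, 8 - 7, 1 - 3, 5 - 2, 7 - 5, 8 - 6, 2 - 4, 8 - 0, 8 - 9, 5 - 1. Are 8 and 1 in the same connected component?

Yes

From 8 we can reach 0, 1, 2, 3, 4, 5, 6, 7, 8, 9, which includes 1.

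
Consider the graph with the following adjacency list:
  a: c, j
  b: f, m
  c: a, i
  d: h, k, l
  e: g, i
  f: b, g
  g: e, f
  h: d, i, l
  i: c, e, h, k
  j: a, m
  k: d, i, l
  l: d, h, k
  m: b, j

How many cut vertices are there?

1

Removing i increases the component count from 1 to 2, so i is a cut vertex.
By contrast removing e leaves 1 component; it is not a cut vertex. No other vertex is a cut vertex either.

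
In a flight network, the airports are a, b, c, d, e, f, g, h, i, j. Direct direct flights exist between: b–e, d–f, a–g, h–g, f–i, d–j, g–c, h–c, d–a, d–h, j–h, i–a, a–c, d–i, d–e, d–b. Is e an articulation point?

Deleting e leaves 1 component (was 1) (its neighbors b, d remain connected to each other), so e is not a cut vertex.

No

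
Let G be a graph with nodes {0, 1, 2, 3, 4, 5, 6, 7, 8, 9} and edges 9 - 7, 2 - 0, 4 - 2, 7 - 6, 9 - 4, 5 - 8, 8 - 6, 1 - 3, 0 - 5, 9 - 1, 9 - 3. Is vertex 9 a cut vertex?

Yes

Deleting 9 raises the number of components from 1 to 2, so 9 is a cut vertex.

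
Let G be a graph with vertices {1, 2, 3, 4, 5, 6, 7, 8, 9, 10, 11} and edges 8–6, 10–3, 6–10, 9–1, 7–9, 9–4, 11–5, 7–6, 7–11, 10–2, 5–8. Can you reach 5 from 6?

Yes

From 6 we can reach 1, 2, 3, 4, 5, 6, 7, 8, 9, 10, 11, which includes 5.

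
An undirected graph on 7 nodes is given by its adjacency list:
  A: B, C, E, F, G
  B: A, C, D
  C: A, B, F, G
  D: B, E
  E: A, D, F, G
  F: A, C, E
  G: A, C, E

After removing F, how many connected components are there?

1

With F gone, the remaining components are: {A, B, C, D, E, G}.
That is 1 component.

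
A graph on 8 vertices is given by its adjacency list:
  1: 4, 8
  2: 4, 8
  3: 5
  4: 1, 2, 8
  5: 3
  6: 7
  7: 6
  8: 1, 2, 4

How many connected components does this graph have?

3

Starting from 3 we can reach 3, 5. That is one component of size 2.
Starting from 6 we can reach 6, 7. That is one component of size 2.
Starting from 1 we can reach 1, 2, 4, 8. That is one component of size 4.
Total: 3 components.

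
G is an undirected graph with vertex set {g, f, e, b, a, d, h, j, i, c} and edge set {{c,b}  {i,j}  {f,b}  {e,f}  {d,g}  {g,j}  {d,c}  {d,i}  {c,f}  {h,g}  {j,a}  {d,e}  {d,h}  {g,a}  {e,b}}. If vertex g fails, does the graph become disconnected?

No

Deleting g leaves 1 component (was 1) (its neighbors a, d, h, j remain connected to each other), so g is not a cut vertex.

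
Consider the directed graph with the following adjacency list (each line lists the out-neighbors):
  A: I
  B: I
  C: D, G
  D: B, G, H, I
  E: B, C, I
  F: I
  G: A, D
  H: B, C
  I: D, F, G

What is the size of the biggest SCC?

8

{A, B, C, D, F, G, H, I} are all mutually reachable — one SCC of size 8.
{E} is an SCC by itself.
The largest has 8 vertices.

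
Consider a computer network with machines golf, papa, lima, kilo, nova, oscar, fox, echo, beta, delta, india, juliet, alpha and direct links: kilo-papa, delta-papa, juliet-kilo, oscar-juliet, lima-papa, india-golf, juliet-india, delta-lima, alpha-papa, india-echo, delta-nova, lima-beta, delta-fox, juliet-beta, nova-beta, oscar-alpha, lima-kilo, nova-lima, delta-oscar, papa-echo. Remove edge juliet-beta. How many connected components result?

juliet and beta are still connected via juliet-kilo-lima-beta, so the component count stays at 1.

1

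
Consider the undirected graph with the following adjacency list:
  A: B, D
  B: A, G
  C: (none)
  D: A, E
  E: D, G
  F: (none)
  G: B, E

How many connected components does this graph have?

F is isolated — a component by itself.
C is isolated — a component by itself.
Starting from A we can reach A, B, D, E, G. That is one component of size 5.
Total: 3 components.

3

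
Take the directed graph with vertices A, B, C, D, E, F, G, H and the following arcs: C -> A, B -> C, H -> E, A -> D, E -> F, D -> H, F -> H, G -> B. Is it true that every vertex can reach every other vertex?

There is no directed path from E to D, so the graph is not strongly connected.

No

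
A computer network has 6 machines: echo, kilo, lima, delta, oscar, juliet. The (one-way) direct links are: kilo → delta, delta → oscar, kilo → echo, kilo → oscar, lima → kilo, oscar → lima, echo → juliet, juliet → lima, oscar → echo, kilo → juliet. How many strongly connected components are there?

1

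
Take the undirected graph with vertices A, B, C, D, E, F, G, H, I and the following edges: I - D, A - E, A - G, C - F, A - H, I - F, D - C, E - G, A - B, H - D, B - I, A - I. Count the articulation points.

Removing A increases the component count from 1 to 2, so A is a cut vertex.
By contrast removing H leaves 1 component; it is not a cut vertex. No other vertex is a cut vertex either.

1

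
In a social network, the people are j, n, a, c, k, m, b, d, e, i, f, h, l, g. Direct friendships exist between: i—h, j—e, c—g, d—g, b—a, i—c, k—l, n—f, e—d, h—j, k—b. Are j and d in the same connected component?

From j we can reach c, d, e, g, h, i, j, which includes d.

Yes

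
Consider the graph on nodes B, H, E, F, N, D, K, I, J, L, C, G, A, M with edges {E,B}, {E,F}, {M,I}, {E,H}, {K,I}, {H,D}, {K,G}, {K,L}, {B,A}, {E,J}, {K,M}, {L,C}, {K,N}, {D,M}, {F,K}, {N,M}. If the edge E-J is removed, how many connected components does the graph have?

2

Before removal there is 1 component.
E-J is a bridge — removing it separates E's side from J's side.
After removal: 2 components.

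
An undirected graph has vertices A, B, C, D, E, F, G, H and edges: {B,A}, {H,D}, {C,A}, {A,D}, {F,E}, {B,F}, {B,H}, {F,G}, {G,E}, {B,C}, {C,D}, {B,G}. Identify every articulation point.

B

Removing B increases the component count from 1 to 2, so B is a cut vertex.
By contrast removing G leaves 1 component; it is not a cut vertex. No other vertex is a cut vertex either.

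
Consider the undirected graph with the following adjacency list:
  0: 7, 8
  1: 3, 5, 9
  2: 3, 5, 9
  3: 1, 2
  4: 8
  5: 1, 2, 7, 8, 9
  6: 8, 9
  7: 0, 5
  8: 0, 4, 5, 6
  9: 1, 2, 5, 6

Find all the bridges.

4-8

The edges on the cycle 5-2-3-1-5 are not bridges since each lies on that cycle.
But removing 8-4 disconnects 8 from 4 — this is a bridge.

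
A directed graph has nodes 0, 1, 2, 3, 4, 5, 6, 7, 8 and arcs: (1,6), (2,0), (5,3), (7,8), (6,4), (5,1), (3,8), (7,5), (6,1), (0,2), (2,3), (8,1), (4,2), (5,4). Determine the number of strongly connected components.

3

{0, 1, 2, 3, 4, 6, 8} are all mutually reachable — one SCC of size 7.
{7} is an SCC by itself.
{5} is an SCC by itself.
That gives 3 strongly connected components.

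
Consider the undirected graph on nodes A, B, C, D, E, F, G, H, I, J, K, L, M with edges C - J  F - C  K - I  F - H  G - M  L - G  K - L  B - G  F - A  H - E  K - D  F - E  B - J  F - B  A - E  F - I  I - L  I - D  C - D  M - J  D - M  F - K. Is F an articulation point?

Yes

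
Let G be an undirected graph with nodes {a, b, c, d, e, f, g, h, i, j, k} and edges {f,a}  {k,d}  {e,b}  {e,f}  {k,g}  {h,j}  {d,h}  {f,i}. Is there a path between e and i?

Yes

From e we can reach a, b, e, f, i, which includes i.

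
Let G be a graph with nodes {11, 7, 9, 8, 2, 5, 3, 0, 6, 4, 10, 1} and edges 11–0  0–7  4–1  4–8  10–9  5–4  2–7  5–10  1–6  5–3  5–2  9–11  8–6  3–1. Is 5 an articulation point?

Yes

Deleting 5 raises the number of components from 1 to 2, so 5 is a cut vertex.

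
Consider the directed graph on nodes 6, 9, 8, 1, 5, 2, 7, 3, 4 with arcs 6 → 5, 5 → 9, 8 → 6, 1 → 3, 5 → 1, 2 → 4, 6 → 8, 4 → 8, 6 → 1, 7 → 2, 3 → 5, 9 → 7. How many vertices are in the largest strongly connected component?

9

{1, 2, 3, 4, 5, 6, 7, 8, 9} are all mutually reachable — one SCC of size 9.
The largest has 9 vertices.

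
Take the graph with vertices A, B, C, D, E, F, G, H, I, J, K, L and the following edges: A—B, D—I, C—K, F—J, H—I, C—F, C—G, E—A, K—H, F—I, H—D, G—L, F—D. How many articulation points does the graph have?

Removing A increases the component count from 2 to 3, so A is a cut vertex.
Removing C increases the component count from 2 to 3, so C is a cut vertex.
Removing F increases the component count from 2 to 3, so F is a cut vertex.
Likewise G is a cut vertex.
By contrast removing B leaves 2 components; it is not a cut vertex. No other vertex is a cut vertex either.

4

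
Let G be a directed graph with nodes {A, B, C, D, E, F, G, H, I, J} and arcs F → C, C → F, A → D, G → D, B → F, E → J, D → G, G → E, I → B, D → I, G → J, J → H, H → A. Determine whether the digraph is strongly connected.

No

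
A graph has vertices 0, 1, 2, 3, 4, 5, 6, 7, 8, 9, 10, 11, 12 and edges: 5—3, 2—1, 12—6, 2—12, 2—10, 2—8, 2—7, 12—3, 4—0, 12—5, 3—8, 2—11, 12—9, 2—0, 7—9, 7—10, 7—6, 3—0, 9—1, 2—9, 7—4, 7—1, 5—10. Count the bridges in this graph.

1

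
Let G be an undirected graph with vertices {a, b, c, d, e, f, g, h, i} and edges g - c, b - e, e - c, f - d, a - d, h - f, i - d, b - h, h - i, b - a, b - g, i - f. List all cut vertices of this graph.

Removing b increases the component count from 1 to 2, so b is a cut vertex.
By contrast removing h leaves 1 component; it is not a cut vertex. No other vertex is a cut vertex either.

b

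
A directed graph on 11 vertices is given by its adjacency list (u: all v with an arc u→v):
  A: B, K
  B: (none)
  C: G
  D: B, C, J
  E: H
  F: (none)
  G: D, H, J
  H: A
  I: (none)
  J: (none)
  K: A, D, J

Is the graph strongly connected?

No

There is no directed path from G to E, so the graph is not strongly connected.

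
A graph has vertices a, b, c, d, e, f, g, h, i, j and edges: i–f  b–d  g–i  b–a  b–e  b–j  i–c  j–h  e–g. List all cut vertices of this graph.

b, e, g, i, j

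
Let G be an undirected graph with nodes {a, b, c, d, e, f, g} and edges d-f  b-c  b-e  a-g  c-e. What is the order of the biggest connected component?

3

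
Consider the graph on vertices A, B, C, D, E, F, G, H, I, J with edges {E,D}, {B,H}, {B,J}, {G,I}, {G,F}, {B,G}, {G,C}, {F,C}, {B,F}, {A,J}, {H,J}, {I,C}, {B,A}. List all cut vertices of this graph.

B

Removing B increases the component count from 2 to 3, so B is a cut vertex.
By contrast removing J leaves 2 components; it is not a cut vertex. No other vertex is a cut vertex either.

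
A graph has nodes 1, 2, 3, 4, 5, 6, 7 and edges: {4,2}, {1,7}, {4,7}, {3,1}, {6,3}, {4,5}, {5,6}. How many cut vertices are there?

Removing 4 increases the component count from 1 to 2, so 4 is a cut vertex.
By contrast removing 5 leaves 1 component; it is not a cut vertex. No other vertex is a cut vertex either.

1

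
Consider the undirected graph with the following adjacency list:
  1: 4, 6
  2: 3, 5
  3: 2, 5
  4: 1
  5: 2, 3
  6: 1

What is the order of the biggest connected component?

Starting from 1 we can reach 1, 4, 6. That is one component of size 3.
Starting from 2 we can reach 2, 3, 5. That is one component of size 3.
The largest has 3 vertices.

3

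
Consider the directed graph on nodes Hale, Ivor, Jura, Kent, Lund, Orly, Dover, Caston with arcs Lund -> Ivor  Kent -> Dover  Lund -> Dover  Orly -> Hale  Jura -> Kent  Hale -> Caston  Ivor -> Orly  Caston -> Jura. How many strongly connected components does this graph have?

{Caston} is an SCC by itself.
{Hale} is an SCC by itself.
{Dover} is an SCC by itself.
{Ivor} is an SCC by itself.
{Jura} is an SCC by itself.
(and 3 more singleton SCCs)
That gives 8 strongly connected components.

8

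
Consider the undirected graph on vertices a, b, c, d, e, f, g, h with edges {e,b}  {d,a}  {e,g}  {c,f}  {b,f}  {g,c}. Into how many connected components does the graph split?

h is isolated — a component by itself.
Starting from a we can reach a, d. That is one component of size 2.
Starting from b we can reach b, c, e, f, g. That is one component of size 5.
Total: 3 components.

3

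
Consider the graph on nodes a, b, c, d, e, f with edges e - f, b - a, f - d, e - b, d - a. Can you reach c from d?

No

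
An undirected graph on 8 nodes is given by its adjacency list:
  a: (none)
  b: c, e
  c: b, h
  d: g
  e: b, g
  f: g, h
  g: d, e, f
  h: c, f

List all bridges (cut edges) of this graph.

d-g

The edges on the cycle c-h-f-g-e-b-c are not bridges since each lies on that cycle.
But removing g-d disconnects g from d — this is a bridge.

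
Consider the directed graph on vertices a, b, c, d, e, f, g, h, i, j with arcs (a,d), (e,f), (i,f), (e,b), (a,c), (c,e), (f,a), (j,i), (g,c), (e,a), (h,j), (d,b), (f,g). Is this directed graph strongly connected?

No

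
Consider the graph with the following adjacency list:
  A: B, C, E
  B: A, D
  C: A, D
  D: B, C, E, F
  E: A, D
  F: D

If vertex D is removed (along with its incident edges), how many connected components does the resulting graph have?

2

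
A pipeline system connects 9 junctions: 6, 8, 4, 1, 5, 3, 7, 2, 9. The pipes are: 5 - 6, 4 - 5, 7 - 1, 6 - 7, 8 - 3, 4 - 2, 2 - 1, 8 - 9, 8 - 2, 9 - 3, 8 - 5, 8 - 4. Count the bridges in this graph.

0

The edges on the cycle 8-9-3-8 are not bridges since each lies on that cycle.
Every edge lies on some cycle, so there are no bridges.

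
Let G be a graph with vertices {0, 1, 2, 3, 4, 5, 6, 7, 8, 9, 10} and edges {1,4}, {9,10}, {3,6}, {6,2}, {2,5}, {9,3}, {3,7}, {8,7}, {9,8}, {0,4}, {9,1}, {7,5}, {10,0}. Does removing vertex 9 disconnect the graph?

Yes

Deleting 9 raises the number of components from 1 to 2, so 9 is a cut vertex.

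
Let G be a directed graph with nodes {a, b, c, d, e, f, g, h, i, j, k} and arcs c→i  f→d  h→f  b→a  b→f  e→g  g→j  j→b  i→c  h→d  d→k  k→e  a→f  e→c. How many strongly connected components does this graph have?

3

{a, b, d, e, f, g, j, k} are all mutually reachable — one SCC of size 8.
{c, i} are all mutually reachable — one SCC of size 2.
{h} is an SCC by itself.
That gives 3 strongly connected components.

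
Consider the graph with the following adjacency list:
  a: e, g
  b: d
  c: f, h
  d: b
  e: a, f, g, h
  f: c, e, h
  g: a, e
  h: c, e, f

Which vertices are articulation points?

Removing e increases the component count from 2 to 3, so e is a cut vertex.
By contrast removing b leaves 2 components; it is not a cut vertex. No other vertex is a cut vertex either.

e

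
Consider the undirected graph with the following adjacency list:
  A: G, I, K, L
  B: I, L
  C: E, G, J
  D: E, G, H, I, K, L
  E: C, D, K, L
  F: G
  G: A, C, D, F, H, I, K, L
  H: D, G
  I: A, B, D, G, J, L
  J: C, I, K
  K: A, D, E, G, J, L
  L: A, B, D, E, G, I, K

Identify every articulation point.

G

Removing G increases the component count from 1 to 2, so G is a cut vertex.
By contrast removing A leaves 1 component; it is not a cut vertex. No other vertex is a cut vertex either.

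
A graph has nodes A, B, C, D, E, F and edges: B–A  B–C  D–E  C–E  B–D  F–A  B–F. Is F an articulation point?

No

Deleting F leaves 1 component (was 1) (its neighbors A, B remain connected to each other), so F is not a cut vertex.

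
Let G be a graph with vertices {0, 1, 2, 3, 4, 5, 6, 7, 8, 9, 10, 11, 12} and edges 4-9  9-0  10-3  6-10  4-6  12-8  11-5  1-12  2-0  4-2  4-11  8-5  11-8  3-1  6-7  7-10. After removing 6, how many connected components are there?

1

With 6 gone, the remaining components are: {0, 1, 2, 3, 4, 5, 7, 8, 9, 10, 11, 12}.
That is 1 component.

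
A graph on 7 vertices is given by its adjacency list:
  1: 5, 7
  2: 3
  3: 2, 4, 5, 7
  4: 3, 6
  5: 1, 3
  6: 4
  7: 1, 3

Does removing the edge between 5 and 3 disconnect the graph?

No

After removing 5-3, the path 5-1-7-3 still connects them, so the edge is not a bridge.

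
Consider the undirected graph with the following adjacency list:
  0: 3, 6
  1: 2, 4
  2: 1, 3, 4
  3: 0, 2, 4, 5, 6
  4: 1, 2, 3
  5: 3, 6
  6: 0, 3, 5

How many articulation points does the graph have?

Removing 3 increases the component count from 1 to 2, so 3 is a cut vertex.
By contrast removing 4 leaves 1 component; it is not a cut vertex. No other vertex is a cut vertex either.

1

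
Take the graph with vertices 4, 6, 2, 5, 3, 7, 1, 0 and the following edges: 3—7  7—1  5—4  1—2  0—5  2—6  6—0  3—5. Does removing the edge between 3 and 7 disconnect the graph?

After removing 3—7, the path 3-5-0-6-2-1-7 still connects them, so the edge is not a bridge.

No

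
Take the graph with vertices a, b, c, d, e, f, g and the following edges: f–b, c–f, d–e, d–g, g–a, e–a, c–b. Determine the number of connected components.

Starting from b we can reach b, c, f. That is one component of size 3.
Starting from a we can reach a, d, e, g. That is one component of size 4.
Total: 2 components.

2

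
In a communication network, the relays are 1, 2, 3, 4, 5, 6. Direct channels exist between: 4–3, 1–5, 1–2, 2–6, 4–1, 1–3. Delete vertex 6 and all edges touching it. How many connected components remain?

1

With 6 gone, the remaining components are: {1, 2, 3, 4, 5}.
That is 1 component.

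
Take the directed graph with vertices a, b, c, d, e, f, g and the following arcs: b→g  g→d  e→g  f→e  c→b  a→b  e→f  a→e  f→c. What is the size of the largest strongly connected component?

2

{e, f} are all mutually reachable — one SCC of size 2.
{d} is an SCC by itself.
{c} is an SCC by itself.
{b} is an SCC by itself.
{a} is an SCC by itself.
(and 1 more singleton SCC)
The largest has 2 vertices.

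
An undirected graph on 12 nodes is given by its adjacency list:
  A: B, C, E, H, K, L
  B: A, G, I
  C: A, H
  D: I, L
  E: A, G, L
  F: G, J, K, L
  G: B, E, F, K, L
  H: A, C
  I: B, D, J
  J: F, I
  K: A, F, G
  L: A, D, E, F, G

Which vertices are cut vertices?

A

Removing A increases the component count from 1 to 2, so A is a cut vertex.
By contrast removing I leaves 1 component; it is not a cut vertex. No other vertex is a cut vertex either.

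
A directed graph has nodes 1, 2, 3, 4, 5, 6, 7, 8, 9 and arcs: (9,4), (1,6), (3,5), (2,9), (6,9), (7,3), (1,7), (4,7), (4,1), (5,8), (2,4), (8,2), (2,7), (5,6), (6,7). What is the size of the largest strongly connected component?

{1, 2, 3, 4, 5, 6, 7, 8, 9} are all mutually reachable — one SCC of size 9.
The largest has 9 vertices.

9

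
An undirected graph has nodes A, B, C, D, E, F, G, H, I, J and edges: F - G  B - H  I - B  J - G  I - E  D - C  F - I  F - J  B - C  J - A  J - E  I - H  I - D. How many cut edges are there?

1

The edges on the cycle I-B-H-I are not bridges since each lies on that cycle.
But removing J - A disconnects J from A — this is a bridge.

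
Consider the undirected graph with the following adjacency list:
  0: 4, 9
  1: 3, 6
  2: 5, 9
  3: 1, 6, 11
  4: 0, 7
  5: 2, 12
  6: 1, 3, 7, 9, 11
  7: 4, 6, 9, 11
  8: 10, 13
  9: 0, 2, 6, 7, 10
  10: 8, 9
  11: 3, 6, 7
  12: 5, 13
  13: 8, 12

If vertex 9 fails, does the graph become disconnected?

Deleting 9 raises the number of components from 1 to 2, so 9 is a cut vertex.

Yes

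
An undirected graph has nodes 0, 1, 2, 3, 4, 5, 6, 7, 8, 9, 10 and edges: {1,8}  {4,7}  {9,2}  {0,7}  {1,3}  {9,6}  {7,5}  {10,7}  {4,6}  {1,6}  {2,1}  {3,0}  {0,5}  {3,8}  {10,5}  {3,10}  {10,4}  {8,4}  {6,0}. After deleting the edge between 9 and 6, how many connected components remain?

9 and 6 are still connected via 9-2-1-6, so the component count stays at 1.

1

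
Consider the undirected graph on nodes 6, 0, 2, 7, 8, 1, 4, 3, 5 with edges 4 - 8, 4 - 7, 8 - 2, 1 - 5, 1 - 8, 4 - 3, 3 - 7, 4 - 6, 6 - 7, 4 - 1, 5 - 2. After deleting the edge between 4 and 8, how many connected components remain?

2

4 and 8 are still connected via 4-1-8, so the component count stays at 2.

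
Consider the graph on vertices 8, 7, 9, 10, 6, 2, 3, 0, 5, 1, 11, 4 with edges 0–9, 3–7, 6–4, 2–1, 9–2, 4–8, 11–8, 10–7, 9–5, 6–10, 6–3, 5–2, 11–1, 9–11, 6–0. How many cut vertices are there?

Removing 6 increases the component count from 1 to 2, so 6 is a cut vertex.
By contrast removing 0 leaves 1 component; it is not a cut vertex. No other vertex is a cut vertex either.

1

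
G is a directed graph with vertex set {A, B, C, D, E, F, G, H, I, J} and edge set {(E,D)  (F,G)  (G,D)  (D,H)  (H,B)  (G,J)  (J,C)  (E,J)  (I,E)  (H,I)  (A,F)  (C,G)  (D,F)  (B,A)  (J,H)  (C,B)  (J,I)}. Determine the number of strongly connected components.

{A, B, C, D, E, F, G, H, I, J} are all mutually reachable — one SCC of size 10.
That gives 1 strongly connected component.

1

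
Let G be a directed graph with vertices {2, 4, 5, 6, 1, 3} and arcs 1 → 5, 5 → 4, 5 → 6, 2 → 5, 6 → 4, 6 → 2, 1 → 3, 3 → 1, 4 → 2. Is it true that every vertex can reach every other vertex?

There is no directed path from 5 to 3, so the graph is not strongly connected.

No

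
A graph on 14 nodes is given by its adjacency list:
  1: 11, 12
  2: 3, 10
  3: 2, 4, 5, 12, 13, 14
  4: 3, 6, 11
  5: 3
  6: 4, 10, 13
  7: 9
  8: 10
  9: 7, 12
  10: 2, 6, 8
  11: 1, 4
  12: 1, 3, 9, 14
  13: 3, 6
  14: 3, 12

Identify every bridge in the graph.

10-8, 12-9, 3-5, 7-9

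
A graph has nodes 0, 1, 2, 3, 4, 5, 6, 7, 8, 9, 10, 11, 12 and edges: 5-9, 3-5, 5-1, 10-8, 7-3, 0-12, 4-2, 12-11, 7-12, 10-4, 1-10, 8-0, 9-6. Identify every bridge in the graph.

The edges on the cycle 7-3-5-1-10-8-0-12-7 are not bridges since each lies on that cycle.
But removing 9-6 disconnects 9 from 6; removing 4-2 disconnects 4 from 2; removing 11-12 disconnects 11 from 12; removing 5-9 disconnects 5 from 9 — these are bridges.
In total 5 edges are bridges.

10-4, 11-12, 2-4, 5-9, 6-9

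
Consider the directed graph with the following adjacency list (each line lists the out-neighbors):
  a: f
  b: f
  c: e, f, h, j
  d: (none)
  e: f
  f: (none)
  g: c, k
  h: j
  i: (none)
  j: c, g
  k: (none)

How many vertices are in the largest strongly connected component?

{c, g, h, j} are all mutually reachable — one SCC of size 4.
{f} is an SCC by itself.
{e} is an SCC by itself.
{b} is an SCC by itself.
{a} is an SCC by itself.
(and 3 more singleton SCCs)
The largest has 4 vertices.

4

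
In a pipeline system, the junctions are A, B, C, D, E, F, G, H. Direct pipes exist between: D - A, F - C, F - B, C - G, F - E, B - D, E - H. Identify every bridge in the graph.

A-D, B-D, B-F, C-F, C-G, E-F, E-H

removing D - B disconnects D from B; removing E - H disconnects E from H; removing E - F disconnects E from F; removing C - G disconnects C from G — these are bridges.
In total 7 edges are bridges.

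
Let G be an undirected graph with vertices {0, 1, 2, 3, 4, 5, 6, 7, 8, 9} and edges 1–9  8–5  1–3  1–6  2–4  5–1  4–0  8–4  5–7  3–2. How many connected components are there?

Starting from 0 we can reach 0, 1, 2, 3, 4, 5, 6, 7, 8, 9. That is one component of size 10.
Total: 1 component.

1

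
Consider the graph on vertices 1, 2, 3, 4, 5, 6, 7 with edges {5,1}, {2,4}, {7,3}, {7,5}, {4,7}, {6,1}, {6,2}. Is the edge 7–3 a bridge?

Yes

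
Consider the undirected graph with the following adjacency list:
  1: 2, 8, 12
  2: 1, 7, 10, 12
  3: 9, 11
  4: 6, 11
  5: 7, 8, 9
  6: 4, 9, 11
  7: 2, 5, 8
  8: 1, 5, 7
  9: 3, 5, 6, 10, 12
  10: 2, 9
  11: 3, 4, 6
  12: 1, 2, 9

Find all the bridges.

none

The edges on the cycle 9-12-1-8-5-9 are not bridges since each lies on that cycle.
Every edge lies on some cycle, so there are no bridges.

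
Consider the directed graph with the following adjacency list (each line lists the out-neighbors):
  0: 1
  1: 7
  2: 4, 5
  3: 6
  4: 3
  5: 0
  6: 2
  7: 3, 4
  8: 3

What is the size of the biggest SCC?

8

{0, 1, 2, 3, 4, 5, 6, 7} are all mutually reachable — one SCC of size 8.
{8} is an SCC by itself.
The largest has 8 vertices.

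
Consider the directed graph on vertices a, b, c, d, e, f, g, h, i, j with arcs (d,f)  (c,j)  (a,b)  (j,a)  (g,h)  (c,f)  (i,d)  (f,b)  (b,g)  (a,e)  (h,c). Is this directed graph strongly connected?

There is no directed path from j to i, so the graph is not strongly connected.

No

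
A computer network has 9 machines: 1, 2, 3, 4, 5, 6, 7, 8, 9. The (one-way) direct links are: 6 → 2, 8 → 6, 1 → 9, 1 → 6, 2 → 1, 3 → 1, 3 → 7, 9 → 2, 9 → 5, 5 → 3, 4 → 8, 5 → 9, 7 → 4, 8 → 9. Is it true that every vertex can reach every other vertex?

From 3 we can reach every vertex (1, 2, 3, 4, 5, 6, 7, 8, 9), and every vertex can reach 3 (1, 2, 3, 4, 5, 6, 7, 8, 9). So the whole graph is one strongly connected component.

Yes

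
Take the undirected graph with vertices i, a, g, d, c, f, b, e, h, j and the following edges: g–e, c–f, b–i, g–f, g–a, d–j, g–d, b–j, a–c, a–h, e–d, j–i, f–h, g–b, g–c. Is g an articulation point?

Yes

Deleting g raises the number of components from 1 to 2, so g is a cut vertex.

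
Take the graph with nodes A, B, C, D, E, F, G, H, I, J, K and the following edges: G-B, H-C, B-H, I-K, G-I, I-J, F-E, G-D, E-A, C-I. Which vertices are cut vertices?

Removing E increases the component count from 2 to 3, so E is a cut vertex.
Removing G increases the component count from 2 to 3, so G is a cut vertex.
Removing I increases the component count from 2 to 4, so I is a cut vertex.
By contrast removing C leaves 2 components; it is not a cut vertex. No other vertex is a cut vertex either.

E, G, I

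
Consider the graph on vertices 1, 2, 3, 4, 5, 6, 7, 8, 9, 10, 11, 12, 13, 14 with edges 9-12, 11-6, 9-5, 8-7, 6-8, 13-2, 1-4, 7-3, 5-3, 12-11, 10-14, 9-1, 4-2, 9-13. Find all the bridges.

10-14

The edges on the cycle 9-12-11-6-8-7-3-5-9 are not bridges since each lies on that cycle.
But removing 10-14 disconnects 10 from 14 — this is a bridge.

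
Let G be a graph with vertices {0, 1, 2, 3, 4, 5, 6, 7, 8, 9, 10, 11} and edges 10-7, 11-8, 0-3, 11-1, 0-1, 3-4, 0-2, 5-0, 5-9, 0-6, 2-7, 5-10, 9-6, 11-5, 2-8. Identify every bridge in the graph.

0-3, 3-4

The edges on the cycle 11-5-0-1-11 are not bridges since each lies on that cycle.
But removing 0-3 disconnects 0 from 3; removing 3-4 disconnects 3 from 4 — these are bridges.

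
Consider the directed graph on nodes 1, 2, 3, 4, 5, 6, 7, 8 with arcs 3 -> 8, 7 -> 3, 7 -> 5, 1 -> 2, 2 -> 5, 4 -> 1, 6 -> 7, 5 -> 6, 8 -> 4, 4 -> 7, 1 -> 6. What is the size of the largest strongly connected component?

8

{1, 2, 3, 4, 5, 6, 7, 8} are all mutually reachable — one SCC of size 8.
The largest has 8 vertices.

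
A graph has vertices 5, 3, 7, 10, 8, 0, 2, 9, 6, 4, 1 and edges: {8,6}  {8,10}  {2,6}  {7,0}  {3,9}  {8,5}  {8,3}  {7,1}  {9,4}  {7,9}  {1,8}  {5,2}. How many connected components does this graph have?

1

Starting from 0 we can reach 0, 1, 2, 3, 4, 5, 6, 7, 8, 9, 10. That is one component of size 11.
Total: 1 component.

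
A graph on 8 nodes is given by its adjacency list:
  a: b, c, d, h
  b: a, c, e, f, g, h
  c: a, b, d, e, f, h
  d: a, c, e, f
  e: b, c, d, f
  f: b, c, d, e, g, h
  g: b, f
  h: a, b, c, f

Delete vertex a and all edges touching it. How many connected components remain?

1

With a gone, the remaining components are: {b, c, d, e, f, g, h}.
That is 1 component.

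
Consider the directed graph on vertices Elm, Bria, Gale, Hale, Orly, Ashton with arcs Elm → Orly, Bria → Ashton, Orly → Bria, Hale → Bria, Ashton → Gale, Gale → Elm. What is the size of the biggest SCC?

{Elm, Bria, Gale, Orly, Ashton} are all mutually reachable — one SCC of size 5.
{Hale} is an SCC by itself.
The largest has 5 vertices.

5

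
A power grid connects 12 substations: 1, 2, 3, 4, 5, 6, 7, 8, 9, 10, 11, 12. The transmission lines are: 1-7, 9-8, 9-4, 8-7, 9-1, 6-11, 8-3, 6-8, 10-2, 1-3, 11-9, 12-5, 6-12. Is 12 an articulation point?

Yes

Deleting 12 raises the number of components from 2 to 3, so 12 is a cut vertex.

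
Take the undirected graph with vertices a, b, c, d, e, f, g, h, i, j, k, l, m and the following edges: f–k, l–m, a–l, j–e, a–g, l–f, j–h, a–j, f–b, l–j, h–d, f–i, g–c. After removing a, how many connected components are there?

2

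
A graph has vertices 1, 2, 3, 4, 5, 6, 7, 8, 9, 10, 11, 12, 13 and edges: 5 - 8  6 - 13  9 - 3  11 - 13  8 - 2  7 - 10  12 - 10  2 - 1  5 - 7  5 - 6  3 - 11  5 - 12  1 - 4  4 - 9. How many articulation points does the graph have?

1

Removing 5 increases the component count from 1 to 2, so 5 is a cut vertex.
By contrast removing 12 leaves 1 component; it is not a cut vertex. No other vertex is a cut vertex either.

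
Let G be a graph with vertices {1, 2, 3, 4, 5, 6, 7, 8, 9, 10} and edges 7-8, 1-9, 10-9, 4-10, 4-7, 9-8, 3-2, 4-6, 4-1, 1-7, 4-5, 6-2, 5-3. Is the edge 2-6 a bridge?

No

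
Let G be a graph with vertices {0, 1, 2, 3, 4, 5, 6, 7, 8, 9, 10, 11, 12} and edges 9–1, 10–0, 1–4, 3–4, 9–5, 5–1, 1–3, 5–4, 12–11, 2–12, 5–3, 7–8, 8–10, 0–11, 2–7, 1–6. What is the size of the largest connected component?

7

Starting from 1 we can reach 1, 3, 4, 5, 6, 9. That is one component of size 6.
Starting from 0 we can reach 0, 2, 7, 8, 10, 11, 12. That is one component of size 7.
The largest has 7 vertices.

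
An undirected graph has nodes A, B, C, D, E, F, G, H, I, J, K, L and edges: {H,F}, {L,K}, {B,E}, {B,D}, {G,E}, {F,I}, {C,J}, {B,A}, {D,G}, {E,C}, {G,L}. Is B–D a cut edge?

No

After removing B–D, the path B-E-G-D still connects them, so the edge is not a bridge.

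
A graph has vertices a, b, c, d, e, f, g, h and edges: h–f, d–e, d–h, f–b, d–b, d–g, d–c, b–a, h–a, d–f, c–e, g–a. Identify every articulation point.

Removing d increases the component count from 1 to 2, so d is a cut vertex.
By contrast removing c leaves 1 component; it is not a cut vertex. No other vertex is a cut vertex either.

d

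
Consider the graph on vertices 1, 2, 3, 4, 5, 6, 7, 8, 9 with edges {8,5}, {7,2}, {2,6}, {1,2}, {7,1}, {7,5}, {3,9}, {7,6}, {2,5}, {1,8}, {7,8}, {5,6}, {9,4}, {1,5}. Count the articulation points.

1

Removing 9 increases the component count from 2 to 3, so 9 is a cut vertex.
By contrast removing 4 leaves 2 components; it is not a cut vertex. No other vertex is a cut vertex either.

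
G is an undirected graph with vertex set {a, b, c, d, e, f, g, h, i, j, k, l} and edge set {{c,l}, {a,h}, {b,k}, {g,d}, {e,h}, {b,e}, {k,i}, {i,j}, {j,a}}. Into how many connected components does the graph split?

4

f is isolated — a component by itself.
Starting from d we can reach d, g. That is one component of size 2.
Starting from c we can reach c, l. That is one component of size 2.
Starting from a we can reach a, b, e, h, i, j, k. That is one component of size 7.
Total: 4 components.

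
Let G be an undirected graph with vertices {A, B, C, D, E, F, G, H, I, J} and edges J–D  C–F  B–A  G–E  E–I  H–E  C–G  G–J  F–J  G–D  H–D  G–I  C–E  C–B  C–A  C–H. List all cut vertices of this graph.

Removing C increases the component count from 1 to 2, so C is a cut vertex.
By contrast removing E leaves 1 component; it is not a cut vertex. No other vertex is a cut vertex either.

C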